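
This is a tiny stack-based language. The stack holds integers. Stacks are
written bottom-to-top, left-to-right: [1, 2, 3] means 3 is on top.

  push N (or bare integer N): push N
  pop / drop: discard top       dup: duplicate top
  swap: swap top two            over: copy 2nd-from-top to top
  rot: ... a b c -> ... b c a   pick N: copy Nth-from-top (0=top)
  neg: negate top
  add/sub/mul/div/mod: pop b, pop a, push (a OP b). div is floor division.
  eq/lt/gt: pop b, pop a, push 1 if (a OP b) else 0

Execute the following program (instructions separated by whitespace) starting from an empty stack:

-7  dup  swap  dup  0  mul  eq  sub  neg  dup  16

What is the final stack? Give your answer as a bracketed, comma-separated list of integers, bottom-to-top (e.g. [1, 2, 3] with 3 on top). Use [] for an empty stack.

Answer: [7, 7, 16]

Derivation:
After 'push -7': [-7]
After 'dup': [-7, -7]
After 'swap': [-7, -7]
After 'dup': [-7, -7, -7]
After 'push 0': [-7, -7, -7, 0]
After 'mul': [-7, -7, 0]
After 'eq': [-7, 0]
After 'sub': [-7]
After 'neg': [7]
After 'dup': [7, 7]
After 'push 16': [7, 7, 16]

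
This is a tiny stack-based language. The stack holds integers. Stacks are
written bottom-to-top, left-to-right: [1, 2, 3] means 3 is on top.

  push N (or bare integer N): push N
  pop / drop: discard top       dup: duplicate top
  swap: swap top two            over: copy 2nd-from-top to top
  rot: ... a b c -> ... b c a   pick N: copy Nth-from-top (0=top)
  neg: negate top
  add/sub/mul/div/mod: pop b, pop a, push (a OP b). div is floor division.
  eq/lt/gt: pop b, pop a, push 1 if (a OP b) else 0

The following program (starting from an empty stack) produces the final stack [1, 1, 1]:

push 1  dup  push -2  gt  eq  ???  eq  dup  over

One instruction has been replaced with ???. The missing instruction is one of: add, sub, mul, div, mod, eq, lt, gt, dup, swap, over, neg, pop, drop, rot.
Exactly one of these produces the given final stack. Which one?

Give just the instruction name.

Stack before ???: [1]
Stack after ???:  [1, 1]
The instruction that transforms [1] -> [1, 1] is: dup

Answer: dup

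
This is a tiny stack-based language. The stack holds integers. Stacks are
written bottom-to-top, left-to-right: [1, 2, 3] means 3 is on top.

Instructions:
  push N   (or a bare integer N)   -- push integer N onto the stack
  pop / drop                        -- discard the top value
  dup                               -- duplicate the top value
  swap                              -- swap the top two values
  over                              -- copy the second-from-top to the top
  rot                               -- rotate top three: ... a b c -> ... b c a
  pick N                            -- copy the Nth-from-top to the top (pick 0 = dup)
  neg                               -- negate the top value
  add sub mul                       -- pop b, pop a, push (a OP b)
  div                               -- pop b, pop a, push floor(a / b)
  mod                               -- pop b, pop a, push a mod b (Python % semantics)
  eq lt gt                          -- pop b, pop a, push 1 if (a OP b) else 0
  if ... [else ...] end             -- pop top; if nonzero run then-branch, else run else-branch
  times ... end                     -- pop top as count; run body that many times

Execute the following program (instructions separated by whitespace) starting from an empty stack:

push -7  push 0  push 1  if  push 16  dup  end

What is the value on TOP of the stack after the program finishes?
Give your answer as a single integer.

Answer: 16

Derivation:
After 'push -7': [-7]
After 'push 0': [-7, 0]
After 'push 1': [-7, 0, 1]
After 'if': [-7, 0]
After 'push 16': [-7, 0, 16]
After 'dup': [-7, 0, 16, 16]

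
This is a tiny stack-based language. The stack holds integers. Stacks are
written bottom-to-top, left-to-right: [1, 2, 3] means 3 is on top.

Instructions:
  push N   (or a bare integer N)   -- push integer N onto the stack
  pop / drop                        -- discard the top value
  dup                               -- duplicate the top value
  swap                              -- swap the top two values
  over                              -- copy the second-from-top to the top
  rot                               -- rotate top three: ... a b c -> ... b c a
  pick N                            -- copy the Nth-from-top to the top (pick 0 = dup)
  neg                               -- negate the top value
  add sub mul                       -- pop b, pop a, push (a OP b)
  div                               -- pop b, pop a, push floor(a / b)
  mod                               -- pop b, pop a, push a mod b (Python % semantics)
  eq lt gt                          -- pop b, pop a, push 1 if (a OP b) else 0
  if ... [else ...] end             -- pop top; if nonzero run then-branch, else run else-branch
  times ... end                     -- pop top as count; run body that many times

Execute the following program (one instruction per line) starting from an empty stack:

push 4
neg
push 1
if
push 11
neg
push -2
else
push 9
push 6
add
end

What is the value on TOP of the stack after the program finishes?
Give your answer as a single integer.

After 'push 4': [4]
After 'neg': [-4]
After 'push 1': [-4, 1]
After 'if': [-4]
After 'push 11': [-4, 11]
After 'neg': [-4, -11]
After 'push -2': [-4, -11, -2]

Answer: -2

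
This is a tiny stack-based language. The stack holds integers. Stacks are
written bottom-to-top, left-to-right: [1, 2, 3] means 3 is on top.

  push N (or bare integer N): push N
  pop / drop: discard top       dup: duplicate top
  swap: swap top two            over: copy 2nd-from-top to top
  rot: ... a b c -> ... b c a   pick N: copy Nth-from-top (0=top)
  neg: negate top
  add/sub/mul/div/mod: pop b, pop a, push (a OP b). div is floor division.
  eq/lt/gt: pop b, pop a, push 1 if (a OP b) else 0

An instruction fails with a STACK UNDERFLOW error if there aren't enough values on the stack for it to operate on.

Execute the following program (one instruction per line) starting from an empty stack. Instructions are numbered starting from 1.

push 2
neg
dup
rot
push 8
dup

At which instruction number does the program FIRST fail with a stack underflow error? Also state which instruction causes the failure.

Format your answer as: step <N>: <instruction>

Step 1 ('push 2'): stack = [2], depth = 1
Step 2 ('neg'): stack = [-2], depth = 1
Step 3 ('dup'): stack = [-2, -2], depth = 2
Step 4 ('rot'): needs 3 value(s) but depth is 2 — STACK UNDERFLOW

Answer: step 4: rot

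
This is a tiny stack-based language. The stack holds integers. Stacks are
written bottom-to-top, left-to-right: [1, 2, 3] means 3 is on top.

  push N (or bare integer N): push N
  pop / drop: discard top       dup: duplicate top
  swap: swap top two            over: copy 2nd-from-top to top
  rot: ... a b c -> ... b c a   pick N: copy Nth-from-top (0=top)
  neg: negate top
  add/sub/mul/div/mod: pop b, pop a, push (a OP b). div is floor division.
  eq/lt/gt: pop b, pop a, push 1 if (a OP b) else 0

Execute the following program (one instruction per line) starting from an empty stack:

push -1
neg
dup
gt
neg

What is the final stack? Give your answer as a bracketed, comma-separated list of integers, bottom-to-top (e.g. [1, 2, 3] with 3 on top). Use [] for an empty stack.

After 'push -1': [-1]
After 'neg': [1]
After 'dup': [1, 1]
After 'gt': [0]
After 'neg': [0]

Answer: [0]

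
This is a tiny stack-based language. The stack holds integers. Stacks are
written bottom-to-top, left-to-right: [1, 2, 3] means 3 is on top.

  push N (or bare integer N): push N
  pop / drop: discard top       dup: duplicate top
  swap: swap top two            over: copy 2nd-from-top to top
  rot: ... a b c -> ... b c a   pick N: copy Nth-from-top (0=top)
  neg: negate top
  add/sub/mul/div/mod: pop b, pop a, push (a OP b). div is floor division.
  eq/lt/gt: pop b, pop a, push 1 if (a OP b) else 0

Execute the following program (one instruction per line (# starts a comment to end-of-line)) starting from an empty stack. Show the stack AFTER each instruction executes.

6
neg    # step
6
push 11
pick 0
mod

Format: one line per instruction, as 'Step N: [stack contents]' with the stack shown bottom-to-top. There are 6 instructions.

Step 1: [6]
Step 2: [-6]
Step 3: [-6, 6]
Step 4: [-6, 6, 11]
Step 5: [-6, 6, 11, 11]
Step 6: [-6, 6, 0]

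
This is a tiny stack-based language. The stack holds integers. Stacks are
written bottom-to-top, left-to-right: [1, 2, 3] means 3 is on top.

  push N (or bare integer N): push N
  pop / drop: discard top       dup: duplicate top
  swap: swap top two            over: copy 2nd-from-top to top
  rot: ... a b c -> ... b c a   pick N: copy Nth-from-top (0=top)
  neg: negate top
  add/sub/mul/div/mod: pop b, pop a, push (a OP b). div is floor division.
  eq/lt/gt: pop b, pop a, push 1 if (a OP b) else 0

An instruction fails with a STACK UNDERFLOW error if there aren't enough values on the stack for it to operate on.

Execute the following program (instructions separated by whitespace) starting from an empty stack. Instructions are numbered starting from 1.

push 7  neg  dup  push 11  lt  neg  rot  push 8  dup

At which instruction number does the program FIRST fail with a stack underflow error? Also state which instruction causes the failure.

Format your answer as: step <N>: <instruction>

Answer: step 7: rot

Derivation:
Step 1 ('push 7'): stack = [7], depth = 1
Step 2 ('neg'): stack = [-7], depth = 1
Step 3 ('dup'): stack = [-7, -7], depth = 2
Step 4 ('push 11'): stack = [-7, -7, 11], depth = 3
Step 5 ('lt'): stack = [-7, 1], depth = 2
Step 6 ('neg'): stack = [-7, -1], depth = 2
Step 7 ('rot'): needs 3 value(s) but depth is 2 — STACK UNDERFLOW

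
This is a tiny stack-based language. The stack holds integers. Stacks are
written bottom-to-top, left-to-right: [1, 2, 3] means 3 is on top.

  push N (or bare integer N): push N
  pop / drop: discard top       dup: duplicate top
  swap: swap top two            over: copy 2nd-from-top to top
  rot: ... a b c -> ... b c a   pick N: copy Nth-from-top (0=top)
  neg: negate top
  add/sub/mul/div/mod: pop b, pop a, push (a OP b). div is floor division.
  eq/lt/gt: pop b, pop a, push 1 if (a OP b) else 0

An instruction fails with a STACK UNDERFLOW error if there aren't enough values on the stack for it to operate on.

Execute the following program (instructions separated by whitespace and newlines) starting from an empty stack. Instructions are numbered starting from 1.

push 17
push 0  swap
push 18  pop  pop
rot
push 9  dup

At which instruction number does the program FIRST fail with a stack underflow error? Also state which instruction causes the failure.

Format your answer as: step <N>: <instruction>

Step 1 ('push 17'): stack = [17], depth = 1
Step 2 ('push 0'): stack = [17, 0], depth = 2
Step 3 ('swap'): stack = [0, 17], depth = 2
Step 4 ('push 18'): stack = [0, 17, 18], depth = 3
Step 5 ('pop'): stack = [0, 17], depth = 2
Step 6 ('pop'): stack = [0], depth = 1
Step 7 ('rot'): needs 3 value(s) but depth is 1 — STACK UNDERFLOW

Answer: step 7: rot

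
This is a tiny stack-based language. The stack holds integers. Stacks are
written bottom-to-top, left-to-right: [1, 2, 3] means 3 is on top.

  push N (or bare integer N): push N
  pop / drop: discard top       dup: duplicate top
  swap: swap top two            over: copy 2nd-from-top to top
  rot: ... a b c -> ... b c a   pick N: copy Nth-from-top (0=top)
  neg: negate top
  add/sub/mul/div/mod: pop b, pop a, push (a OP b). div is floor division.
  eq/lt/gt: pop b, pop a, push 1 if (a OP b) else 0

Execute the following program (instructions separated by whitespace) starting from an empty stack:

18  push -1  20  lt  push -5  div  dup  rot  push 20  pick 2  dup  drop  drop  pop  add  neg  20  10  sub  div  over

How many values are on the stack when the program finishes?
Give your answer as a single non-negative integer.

After 'push 18': stack = [18] (depth 1)
After 'push -1': stack = [18, -1] (depth 2)
After 'push 20': stack = [18, -1, 20] (depth 3)
After 'lt': stack = [18, 1] (depth 2)
After 'push -5': stack = [18, 1, -5] (depth 3)
After 'div': stack = [18, -1] (depth 2)
After 'dup': stack = [18, -1, -1] (depth 3)
After 'rot': stack = [-1, -1, 18] (depth 3)
After 'push 20': stack = [-1, -1, 18, 20] (depth 4)
After 'pick 2': stack = [-1, -1, 18, 20, -1] (depth 5)
  ...
After 'drop': stack = [-1, -1, 18, 20, -1] (depth 5)
After 'drop': stack = [-1, -1, 18, 20] (depth 4)
After 'pop': stack = [-1, -1, 18] (depth 3)
After 'add': stack = [-1, 17] (depth 2)
After 'neg': stack = [-1, -17] (depth 2)
After 'push 20': stack = [-1, -17, 20] (depth 3)
After 'push 10': stack = [-1, -17, 20, 10] (depth 4)
After 'sub': stack = [-1, -17, 10] (depth 3)
After 'div': stack = [-1, -2] (depth 2)
After 'over': stack = [-1, -2, -1] (depth 3)

Answer: 3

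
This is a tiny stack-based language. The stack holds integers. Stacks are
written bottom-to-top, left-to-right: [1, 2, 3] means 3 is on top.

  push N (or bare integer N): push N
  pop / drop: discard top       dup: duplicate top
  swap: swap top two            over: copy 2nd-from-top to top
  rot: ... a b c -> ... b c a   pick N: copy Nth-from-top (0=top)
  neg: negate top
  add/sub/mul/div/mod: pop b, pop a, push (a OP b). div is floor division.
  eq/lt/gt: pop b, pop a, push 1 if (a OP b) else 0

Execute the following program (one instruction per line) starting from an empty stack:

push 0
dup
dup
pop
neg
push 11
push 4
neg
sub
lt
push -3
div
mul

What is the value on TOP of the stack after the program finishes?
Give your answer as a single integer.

Answer: 0

Derivation:
After 'push 0': [0]
After 'dup': [0, 0]
After 'dup': [0, 0, 0]
After 'pop': [0, 0]
After 'neg': [0, 0]
After 'push 11': [0, 0, 11]
After 'push 4': [0, 0, 11, 4]
After 'neg': [0, 0, 11, -4]
After 'sub': [0, 0, 15]
After 'lt': [0, 1]
After 'push -3': [0, 1, -3]
After 'div': [0, -1]
After 'mul': [0]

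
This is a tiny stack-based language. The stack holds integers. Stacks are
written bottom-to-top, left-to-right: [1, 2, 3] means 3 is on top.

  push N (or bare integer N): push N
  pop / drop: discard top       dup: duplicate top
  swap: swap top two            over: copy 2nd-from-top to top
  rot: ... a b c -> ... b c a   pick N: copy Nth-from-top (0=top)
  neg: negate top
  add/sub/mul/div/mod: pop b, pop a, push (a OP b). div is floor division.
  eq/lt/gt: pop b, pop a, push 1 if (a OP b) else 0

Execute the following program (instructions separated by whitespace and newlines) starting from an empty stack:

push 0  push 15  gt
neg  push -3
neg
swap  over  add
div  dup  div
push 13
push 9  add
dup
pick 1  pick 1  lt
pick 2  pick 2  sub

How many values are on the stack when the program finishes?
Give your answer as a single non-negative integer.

Answer: 5

Derivation:
After 'push 0': stack = [0] (depth 1)
After 'push 15': stack = [0, 15] (depth 2)
After 'gt': stack = [0] (depth 1)
After 'neg': stack = [0] (depth 1)
After 'push -3': stack = [0, -3] (depth 2)
After 'neg': stack = [0, 3] (depth 2)
After 'swap': stack = [3, 0] (depth 2)
After 'over': stack = [3, 0, 3] (depth 3)
After 'add': stack = [3, 3] (depth 2)
After 'div': stack = [1] (depth 1)
  ...
After 'push 13': stack = [1, 13] (depth 2)
After 'push 9': stack = [1, 13, 9] (depth 3)
After 'add': stack = [1, 22] (depth 2)
After 'dup': stack = [1, 22, 22] (depth 3)
After 'pick 1': stack = [1, 22, 22, 22] (depth 4)
After 'pick 1': stack = [1, 22, 22, 22, 22] (depth 5)
After 'lt': stack = [1, 22, 22, 0] (depth 4)
After 'pick 2': stack = [1, 22, 22, 0, 22] (depth 5)
After 'pick 2': stack = [1, 22, 22, 0, 22, 22] (depth 6)
After 'sub': stack = [1, 22, 22, 0, 0] (depth 5)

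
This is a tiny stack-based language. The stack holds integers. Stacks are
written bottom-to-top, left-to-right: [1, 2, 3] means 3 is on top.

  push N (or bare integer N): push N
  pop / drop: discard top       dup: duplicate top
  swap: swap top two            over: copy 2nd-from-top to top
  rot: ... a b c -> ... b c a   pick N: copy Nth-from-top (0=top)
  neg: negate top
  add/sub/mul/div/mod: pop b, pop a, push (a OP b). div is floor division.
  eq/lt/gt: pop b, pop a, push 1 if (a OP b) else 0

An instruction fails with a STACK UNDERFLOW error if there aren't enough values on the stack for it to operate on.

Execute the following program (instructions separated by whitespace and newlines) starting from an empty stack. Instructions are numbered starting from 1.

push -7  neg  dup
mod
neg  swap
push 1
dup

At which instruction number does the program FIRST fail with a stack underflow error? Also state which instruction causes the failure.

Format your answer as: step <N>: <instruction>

Answer: step 6: swap

Derivation:
Step 1 ('push -7'): stack = [-7], depth = 1
Step 2 ('neg'): stack = [7], depth = 1
Step 3 ('dup'): stack = [7, 7], depth = 2
Step 4 ('mod'): stack = [0], depth = 1
Step 5 ('neg'): stack = [0], depth = 1
Step 6 ('swap'): needs 2 value(s) but depth is 1 — STACK UNDERFLOW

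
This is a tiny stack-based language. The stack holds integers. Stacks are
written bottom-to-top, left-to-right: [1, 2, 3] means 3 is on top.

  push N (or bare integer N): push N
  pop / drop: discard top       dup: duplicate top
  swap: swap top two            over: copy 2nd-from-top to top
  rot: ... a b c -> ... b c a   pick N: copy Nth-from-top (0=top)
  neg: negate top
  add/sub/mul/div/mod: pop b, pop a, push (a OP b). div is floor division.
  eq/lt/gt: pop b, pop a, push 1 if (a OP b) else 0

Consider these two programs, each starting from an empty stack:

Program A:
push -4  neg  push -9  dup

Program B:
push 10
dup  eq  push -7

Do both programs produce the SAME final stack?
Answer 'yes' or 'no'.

Answer: no

Derivation:
Program A trace:
  After 'push -4': [-4]
  After 'neg': [4]
  After 'push -9': [4, -9]
  After 'dup': [4, -9, -9]
Program A final stack: [4, -9, -9]

Program B trace:
  After 'push 10': [10]
  After 'dup': [10, 10]
  After 'eq': [1]
  After 'push -7': [1, -7]
Program B final stack: [1, -7]
Same: no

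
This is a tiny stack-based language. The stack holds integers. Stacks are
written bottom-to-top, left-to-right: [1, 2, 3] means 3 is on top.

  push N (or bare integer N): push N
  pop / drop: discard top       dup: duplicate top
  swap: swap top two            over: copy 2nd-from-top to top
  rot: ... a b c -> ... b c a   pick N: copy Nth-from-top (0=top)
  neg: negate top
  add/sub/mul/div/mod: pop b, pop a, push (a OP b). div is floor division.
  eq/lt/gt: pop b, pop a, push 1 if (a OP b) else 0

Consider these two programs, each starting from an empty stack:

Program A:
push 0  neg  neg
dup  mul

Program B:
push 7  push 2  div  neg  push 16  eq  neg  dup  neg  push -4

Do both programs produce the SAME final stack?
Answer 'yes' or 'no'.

Program A trace:
  After 'push 0': [0]
  After 'neg': [0]
  After 'neg': [0]
  After 'dup': [0, 0]
  After 'mul': [0]
Program A final stack: [0]

Program B trace:
  After 'push 7': [7]
  After 'push 2': [7, 2]
  After 'div': [3]
  After 'neg': [-3]
  After 'push 16': [-3, 16]
  After 'eq': [0]
  After 'neg': [0]
  After 'dup': [0, 0]
  After 'neg': [0, 0]
  After 'push -4': [0, 0, -4]
Program B final stack: [0, 0, -4]
Same: no

Answer: no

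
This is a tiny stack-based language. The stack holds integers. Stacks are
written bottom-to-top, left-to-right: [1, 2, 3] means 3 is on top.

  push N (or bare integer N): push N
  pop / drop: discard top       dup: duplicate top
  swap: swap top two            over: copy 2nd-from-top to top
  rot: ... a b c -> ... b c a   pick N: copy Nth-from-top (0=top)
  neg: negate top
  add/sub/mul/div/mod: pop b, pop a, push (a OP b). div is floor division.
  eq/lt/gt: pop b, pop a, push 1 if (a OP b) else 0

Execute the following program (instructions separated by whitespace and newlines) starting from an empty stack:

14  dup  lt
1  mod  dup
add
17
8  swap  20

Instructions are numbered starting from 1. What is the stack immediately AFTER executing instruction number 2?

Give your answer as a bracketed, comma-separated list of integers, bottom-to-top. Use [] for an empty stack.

Step 1 ('14'): [14]
Step 2 ('dup'): [14, 14]

Answer: [14, 14]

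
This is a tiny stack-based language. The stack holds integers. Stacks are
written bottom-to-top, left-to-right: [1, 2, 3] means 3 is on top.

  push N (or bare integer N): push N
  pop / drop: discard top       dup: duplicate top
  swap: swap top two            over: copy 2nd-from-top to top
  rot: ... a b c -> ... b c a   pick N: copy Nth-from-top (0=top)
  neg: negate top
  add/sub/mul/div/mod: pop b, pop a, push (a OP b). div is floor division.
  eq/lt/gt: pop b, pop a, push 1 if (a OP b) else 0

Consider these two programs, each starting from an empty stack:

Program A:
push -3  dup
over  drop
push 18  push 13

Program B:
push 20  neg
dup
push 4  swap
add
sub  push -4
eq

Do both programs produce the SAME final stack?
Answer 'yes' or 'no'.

Program A trace:
  After 'push -3': [-3]
  After 'dup': [-3, -3]
  After 'over': [-3, -3, -3]
  After 'drop': [-3, -3]
  After 'push 18': [-3, -3, 18]
  After 'push 13': [-3, -3, 18, 13]
Program A final stack: [-3, -3, 18, 13]

Program B trace:
  After 'push 20': [20]
  After 'neg': [-20]
  After 'dup': [-20, -20]
  After 'push 4': [-20, -20, 4]
  After 'swap': [-20, 4, -20]
  After 'add': [-20, -16]
  After 'sub': [-4]
  After 'push -4': [-4, -4]
  After 'eq': [1]
Program B final stack: [1]
Same: no

Answer: no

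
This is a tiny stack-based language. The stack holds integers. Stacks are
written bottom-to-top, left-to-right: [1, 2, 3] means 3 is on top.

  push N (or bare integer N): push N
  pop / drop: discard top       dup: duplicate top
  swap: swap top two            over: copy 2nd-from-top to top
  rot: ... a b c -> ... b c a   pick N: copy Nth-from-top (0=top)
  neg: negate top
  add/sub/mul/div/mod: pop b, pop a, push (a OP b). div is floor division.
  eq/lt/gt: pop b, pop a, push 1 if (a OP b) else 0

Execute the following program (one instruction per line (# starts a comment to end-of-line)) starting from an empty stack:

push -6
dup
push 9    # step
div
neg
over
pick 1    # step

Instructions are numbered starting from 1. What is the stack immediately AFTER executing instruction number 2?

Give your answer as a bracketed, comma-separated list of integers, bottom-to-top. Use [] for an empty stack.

Answer: [-6, -6]

Derivation:
Step 1 ('push -6'): [-6]
Step 2 ('dup'): [-6, -6]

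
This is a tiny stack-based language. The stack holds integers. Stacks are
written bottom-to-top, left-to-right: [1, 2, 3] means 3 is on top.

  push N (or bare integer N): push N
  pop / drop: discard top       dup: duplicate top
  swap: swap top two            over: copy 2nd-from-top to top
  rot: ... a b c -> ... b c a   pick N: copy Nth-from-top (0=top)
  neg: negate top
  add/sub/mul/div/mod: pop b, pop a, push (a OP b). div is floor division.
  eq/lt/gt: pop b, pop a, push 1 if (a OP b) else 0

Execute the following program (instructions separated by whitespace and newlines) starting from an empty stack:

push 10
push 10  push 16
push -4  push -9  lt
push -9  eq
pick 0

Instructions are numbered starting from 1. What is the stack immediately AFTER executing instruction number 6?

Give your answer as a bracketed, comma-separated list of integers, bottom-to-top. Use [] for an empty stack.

Step 1 ('push 10'): [10]
Step 2 ('push 10'): [10, 10]
Step 3 ('push 16'): [10, 10, 16]
Step 4 ('push -4'): [10, 10, 16, -4]
Step 5 ('push -9'): [10, 10, 16, -4, -9]
Step 6 ('lt'): [10, 10, 16, 0]

Answer: [10, 10, 16, 0]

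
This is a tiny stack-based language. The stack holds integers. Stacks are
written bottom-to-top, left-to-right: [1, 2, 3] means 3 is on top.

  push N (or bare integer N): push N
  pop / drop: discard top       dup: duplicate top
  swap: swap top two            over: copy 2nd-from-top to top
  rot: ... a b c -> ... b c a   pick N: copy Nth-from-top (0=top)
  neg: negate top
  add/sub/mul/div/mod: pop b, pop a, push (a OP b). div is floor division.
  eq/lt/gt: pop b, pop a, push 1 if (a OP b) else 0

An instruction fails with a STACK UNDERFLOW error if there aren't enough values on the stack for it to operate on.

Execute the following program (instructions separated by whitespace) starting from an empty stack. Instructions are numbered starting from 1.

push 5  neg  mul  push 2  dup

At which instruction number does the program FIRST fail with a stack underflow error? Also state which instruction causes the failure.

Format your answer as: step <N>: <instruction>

Step 1 ('push 5'): stack = [5], depth = 1
Step 2 ('neg'): stack = [-5], depth = 1
Step 3 ('mul'): needs 2 value(s) but depth is 1 — STACK UNDERFLOW

Answer: step 3: mul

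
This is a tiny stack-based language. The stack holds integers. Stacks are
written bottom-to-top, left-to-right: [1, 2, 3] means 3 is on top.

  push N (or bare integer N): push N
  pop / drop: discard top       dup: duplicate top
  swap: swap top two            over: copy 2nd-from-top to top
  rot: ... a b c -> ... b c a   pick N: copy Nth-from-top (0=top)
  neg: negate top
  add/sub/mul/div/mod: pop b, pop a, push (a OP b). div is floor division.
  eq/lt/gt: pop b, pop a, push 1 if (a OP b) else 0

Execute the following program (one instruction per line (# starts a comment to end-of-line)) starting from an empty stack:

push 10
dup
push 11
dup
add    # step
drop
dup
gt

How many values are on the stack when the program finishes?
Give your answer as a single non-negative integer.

Answer: 2

Derivation:
After 'push 10': stack = [10] (depth 1)
After 'dup': stack = [10, 10] (depth 2)
After 'push 11': stack = [10, 10, 11] (depth 3)
After 'dup': stack = [10, 10, 11, 11] (depth 4)
After 'add': stack = [10, 10, 22] (depth 3)
After 'drop': stack = [10, 10] (depth 2)
After 'dup': stack = [10, 10, 10] (depth 3)
After 'gt': stack = [10, 0] (depth 2)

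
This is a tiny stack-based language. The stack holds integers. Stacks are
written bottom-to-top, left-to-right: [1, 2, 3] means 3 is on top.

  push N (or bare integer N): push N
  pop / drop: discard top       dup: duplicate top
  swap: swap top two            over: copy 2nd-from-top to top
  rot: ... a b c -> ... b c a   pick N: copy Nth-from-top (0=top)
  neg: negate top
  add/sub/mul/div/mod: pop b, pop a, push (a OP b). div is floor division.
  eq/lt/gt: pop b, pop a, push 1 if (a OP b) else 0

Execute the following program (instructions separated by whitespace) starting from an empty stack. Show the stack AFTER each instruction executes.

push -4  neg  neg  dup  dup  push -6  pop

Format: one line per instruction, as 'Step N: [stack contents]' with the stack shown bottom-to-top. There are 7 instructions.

Step 1: [-4]
Step 2: [4]
Step 3: [-4]
Step 4: [-4, -4]
Step 5: [-4, -4, -4]
Step 6: [-4, -4, -4, -6]
Step 7: [-4, -4, -4]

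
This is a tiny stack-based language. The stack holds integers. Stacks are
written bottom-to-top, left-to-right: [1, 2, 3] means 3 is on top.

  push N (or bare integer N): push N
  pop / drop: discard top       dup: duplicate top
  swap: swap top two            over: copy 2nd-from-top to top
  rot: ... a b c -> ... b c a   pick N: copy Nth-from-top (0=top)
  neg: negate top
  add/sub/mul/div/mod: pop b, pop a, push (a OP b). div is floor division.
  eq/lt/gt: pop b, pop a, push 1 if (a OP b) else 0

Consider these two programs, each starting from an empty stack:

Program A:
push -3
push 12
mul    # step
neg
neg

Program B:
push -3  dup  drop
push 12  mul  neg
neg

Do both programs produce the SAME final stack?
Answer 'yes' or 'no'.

Program A trace:
  After 'push -3': [-3]
  After 'push 12': [-3, 12]
  After 'mul': [-36]
  After 'neg': [36]
  After 'neg': [-36]
Program A final stack: [-36]

Program B trace:
  After 'push -3': [-3]
  After 'dup': [-3, -3]
  After 'drop': [-3]
  After 'push 12': [-3, 12]
  After 'mul': [-36]
  After 'neg': [36]
  After 'neg': [-36]
Program B final stack: [-36]
Same: yes

Answer: yes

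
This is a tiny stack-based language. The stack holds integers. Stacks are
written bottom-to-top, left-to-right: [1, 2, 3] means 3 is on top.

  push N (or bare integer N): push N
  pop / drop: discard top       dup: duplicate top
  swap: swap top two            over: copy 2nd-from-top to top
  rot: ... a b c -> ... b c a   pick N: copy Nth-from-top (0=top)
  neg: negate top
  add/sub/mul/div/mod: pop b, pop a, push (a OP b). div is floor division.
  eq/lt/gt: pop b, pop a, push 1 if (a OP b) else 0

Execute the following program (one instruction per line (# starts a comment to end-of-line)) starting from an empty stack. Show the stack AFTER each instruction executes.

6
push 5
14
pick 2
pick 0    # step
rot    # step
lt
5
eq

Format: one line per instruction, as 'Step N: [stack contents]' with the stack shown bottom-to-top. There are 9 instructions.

Step 1: [6]
Step 2: [6, 5]
Step 3: [6, 5, 14]
Step 4: [6, 5, 14, 6]
Step 5: [6, 5, 14, 6, 6]
Step 6: [6, 5, 6, 6, 14]
Step 7: [6, 5, 6, 1]
Step 8: [6, 5, 6, 1, 5]
Step 9: [6, 5, 6, 0]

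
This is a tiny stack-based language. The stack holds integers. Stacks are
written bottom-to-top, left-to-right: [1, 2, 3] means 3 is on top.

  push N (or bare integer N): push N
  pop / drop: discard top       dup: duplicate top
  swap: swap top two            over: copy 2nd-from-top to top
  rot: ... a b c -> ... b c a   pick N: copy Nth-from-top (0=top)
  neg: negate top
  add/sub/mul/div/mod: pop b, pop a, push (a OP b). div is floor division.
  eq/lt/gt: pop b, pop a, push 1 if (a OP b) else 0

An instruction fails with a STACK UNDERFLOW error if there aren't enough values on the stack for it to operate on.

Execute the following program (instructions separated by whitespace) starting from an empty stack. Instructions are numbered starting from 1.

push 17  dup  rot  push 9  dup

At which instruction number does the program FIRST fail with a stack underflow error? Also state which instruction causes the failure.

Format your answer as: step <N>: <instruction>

Step 1 ('push 17'): stack = [17], depth = 1
Step 2 ('dup'): stack = [17, 17], depth = 2
Step 3 ('rot'): needs 3 value(s) but depth is 2 — STACK UNDERFLOW

Answer: step 3: rot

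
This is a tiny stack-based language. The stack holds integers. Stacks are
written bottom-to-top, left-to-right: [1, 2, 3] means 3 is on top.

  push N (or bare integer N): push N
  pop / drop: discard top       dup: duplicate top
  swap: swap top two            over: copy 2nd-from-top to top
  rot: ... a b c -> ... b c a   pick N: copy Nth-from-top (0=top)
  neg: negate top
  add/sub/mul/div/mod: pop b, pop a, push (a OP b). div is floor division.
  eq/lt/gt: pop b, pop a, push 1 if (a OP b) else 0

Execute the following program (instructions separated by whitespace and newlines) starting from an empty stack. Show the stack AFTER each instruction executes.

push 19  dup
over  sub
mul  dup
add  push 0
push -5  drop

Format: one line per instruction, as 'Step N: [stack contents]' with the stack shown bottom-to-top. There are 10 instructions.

Step 1: [19]
Step 2: [19, 19]
Step 3: [19, 19, 19]
Step 4: [19, 0]
Step 5: [0]
Step 6: [0, 0]
Step 7: [0]
Step 8: [0, 0]
Step 9: [0, 0, -5]
Step 10: [0, 0]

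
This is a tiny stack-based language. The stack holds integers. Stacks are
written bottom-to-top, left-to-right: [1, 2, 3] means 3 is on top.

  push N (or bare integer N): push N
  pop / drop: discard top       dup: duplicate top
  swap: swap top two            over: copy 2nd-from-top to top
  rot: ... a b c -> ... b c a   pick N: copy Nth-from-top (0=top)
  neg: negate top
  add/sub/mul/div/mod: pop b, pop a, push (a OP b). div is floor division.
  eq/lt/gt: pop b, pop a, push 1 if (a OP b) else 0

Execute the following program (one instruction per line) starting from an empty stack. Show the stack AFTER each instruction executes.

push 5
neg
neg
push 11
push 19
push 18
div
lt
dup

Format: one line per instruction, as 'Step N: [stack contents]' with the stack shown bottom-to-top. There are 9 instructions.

Step 1: [5]
Step 2: [-5]
Step 3: [5]
Step 4: [5, 11]
Step 5: [5, 11, 19]
Step 6: [5, 11, 19, 18]
Step 7: [5, 11, 1]
Step 8: [5, 0]
Step 9: [5, 0, 0]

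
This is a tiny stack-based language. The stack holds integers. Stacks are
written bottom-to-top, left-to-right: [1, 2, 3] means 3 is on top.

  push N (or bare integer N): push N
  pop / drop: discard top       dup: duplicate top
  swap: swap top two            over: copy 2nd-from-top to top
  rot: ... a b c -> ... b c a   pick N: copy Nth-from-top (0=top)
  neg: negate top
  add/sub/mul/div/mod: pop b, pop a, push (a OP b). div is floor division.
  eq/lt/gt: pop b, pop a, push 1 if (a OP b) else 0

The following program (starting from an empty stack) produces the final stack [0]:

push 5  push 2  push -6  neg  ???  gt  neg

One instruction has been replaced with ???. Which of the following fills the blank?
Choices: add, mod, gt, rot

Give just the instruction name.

Stack before ???: [5, 2, 6]
Stack after ???:  [5, 8]
Checking each choice:
  add: MATCH
  mod: produces [-1]
  gt: produces [-1]
  rot: produces [2, -1]


Answer: add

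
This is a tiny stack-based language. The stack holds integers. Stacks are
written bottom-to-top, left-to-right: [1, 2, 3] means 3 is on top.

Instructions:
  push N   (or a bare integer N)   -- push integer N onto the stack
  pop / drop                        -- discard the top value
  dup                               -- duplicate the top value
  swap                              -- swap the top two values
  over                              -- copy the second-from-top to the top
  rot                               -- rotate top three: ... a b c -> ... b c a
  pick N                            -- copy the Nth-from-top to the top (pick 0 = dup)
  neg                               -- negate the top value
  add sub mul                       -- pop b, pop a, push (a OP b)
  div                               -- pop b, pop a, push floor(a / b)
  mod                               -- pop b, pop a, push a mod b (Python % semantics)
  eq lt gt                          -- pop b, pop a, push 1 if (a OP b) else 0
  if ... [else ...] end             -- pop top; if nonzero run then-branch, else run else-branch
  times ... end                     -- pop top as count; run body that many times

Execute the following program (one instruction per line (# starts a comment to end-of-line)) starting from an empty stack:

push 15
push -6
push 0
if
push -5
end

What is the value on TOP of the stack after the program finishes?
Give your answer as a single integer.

After 'push 15': [15]
After 'push -6': [15, -6]
After 'push 0': [15, -6, 0]
After 'if': [15, -6]

Answer: -6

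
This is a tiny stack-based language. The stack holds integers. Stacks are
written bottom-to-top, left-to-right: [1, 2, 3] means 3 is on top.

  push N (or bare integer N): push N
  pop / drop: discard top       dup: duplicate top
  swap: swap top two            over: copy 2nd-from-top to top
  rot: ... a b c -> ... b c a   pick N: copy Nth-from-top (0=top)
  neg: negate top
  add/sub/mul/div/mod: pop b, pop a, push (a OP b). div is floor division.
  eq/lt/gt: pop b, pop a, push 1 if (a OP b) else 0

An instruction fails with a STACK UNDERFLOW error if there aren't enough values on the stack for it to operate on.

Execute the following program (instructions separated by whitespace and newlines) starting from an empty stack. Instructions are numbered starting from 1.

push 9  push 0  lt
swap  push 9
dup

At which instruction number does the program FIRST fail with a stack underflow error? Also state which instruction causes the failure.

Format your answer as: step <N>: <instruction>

Step 1 ('push 9'): stack = [9], depth = 1
Step 2 ('push 0'): stack = [9, 0], depth = 2
Step 3 ('lt'): stack = [0], depth = 1
Step 4 ('swap'): needs 2 value(s) but depth is 1 — STACK UNDERFLOW

Answer: step 4: swap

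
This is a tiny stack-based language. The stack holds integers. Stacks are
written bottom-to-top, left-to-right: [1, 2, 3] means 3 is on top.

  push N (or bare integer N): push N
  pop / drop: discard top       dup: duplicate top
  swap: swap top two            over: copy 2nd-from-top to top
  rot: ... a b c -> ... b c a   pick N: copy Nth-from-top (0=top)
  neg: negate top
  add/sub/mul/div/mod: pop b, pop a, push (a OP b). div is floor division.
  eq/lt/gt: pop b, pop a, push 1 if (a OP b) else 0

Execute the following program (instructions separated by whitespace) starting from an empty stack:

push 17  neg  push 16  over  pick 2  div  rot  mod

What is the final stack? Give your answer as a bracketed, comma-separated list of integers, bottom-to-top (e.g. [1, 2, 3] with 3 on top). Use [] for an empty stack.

Answer: [16, -16]

Derivation:
After 'push 17': [17]
After 'neg': [-17]
After 'push 16': [-17, 16]
After 'over': [-17, 16, -17]
After 'pick 2': [-17, 16, -17, -17]
After 'div': [-17, 16, 1]
After 'rot': [16, 1, -17]
After 'mod': [16, -16]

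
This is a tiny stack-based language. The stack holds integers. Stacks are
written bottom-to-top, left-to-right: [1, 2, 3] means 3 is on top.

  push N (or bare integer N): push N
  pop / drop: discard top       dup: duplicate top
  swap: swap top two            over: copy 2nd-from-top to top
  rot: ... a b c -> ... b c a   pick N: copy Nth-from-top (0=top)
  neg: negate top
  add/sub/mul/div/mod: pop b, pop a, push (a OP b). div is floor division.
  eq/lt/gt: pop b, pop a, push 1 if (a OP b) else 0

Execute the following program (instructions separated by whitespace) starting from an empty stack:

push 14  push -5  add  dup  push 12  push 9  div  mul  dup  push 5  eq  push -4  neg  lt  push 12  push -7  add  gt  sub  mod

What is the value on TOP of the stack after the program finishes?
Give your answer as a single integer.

After 'push 14': [14]
After 'push -5': [14, -5]
After 'add': [9]
After 'dup': [9, 9]
After 'push 12': [9, 9, 12]
After 'push 9': [9, 9, 12, 9]
After 'div': [9, 9, 1]
After 'mul': [9, 9]
After 'dup': [9, 9, 9]
After 'push 5': [9, 9, 9, 5]
After 'eq': [9, 9, 0]
After 'push -4': [9, 9, 0, -4]
After 'neg': [9, 9, 0, 4]
After 'lt': [9, 9, 1]
After 'push 12': [9, 9, 1, 12]
After 'push -7': [9, 9, 1, 12, -7]
After 'add': [9, 9, 1, 5]
After 'gt': [9, 9, 0]
After 'sub': [9, 9]
After 'mod': [0]

Answer: 0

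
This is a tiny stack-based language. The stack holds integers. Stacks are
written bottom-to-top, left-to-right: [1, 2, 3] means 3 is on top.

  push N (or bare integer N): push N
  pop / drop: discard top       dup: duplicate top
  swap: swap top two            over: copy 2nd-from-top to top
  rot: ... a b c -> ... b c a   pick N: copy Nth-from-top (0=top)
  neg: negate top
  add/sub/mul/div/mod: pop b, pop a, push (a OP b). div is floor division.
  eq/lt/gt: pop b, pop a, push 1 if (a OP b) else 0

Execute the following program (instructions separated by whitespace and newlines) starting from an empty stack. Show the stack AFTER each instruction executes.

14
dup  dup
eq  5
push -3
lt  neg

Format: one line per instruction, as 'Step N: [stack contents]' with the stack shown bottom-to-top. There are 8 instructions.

Step 1: [14]
Step 2: [14, 14]
Step 3: [14, 14, 14]
Step 4: [14, 1]
Step 5: [14, 1, 5]
Step 6: [14, 1, 5, -3]
Step 7: [14, 1, 0]
Step 8: [14, 1, 0]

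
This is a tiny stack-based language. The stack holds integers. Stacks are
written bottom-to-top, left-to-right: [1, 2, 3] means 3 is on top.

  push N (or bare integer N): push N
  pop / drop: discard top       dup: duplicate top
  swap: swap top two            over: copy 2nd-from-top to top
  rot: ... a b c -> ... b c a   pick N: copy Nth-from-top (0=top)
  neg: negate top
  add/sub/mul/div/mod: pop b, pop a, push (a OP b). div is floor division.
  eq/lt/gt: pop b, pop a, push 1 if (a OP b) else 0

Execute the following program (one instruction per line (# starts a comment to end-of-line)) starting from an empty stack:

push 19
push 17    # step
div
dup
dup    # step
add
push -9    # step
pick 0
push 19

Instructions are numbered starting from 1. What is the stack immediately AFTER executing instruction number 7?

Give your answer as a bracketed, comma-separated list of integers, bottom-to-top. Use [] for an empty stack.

Answer: [1, 2, -9]

Derivation:
Step 1 ('push 19'): [19]
Step 2 ('push 17'): [19, 17]
Step 3 ('div'): [1]
Step 4 ('dup'): [1, 1]
Step 5 ('dup'): [1, 1, 1]
Step 6 ('add'): [1, 2]
Step 7 ('push -9'): [1, 2, -9]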